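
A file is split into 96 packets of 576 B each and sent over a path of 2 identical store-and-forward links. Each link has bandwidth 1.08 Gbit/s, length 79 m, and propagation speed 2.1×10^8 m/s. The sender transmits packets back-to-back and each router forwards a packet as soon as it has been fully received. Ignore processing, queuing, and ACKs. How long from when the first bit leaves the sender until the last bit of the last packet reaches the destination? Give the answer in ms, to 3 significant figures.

Per-hop transmission t_tx = L/R = 4608/1080000000 = 0.00426667 ms.
Per-hop propagation t_prop = 79/210000000 = 0.00037619 ms.
Pipeline fill: first packet needs 2·t_tx to clear all hops; remaining 95 packets each add one t_tx.
Total = (2+96-1)·t_tx + 2·t_prop = 97·0.00426667 + 2·0.00037619 = 0.415 ms.

0.415 ms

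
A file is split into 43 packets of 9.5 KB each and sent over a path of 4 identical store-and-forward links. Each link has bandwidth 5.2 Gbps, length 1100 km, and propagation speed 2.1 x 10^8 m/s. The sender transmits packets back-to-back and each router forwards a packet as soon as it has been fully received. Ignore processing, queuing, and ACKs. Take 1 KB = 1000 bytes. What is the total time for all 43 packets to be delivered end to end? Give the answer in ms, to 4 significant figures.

Per-hop transmission t_tx = L/R = 76000/5200000000 = 0.0146154 ms.
Per-hop propagation t_prop = 1100000/210000000 = 5.2381 ms.
Pipeline fill: first packet needs 4·t_tx to clear all hops; remaining 42 packets each add one t_tx.
Total = (4+43-1)·t_tx + 4·t_prop = 46·0.0146154 + 4·5.2381 = 21.62 ms.

21.62 ms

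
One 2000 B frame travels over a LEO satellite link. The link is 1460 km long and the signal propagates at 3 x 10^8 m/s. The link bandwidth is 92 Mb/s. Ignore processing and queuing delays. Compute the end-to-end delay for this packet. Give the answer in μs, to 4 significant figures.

L = 2000 × 8 = 16000 bits.
Transmission delay = L/R = 16000 / 92000000 = 173.913 μs.
Propagation delay = d/s = 1460000 m / 300000000 m/s = 4866.67 μs.
Total = 5041 μs.

5041 μs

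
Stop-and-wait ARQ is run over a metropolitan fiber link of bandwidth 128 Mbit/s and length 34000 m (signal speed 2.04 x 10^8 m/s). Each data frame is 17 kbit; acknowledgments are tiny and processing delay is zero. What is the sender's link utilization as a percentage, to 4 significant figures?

28.49 %

t_tx = L/R = 17000/128000000 = 0.000132813 s.
t_prop = 34000/204000000 = 0.000166667 s; RTT = 0.000333333 s.
Cycle = t_tx + RTT = 0.000466146 s.
Utilization = t_tx / cycle = 0.000132813/0.000466146 = 28.49 %.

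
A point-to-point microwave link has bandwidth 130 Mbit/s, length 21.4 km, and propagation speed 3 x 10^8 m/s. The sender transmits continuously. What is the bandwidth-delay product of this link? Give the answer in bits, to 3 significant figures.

9270 bits

Propagation delay = 21400 / 300000000 = 7.13333e-05 s.
BDP = R × t_prop = 130000000 × 7.13333e-05 = 9273.33 bits.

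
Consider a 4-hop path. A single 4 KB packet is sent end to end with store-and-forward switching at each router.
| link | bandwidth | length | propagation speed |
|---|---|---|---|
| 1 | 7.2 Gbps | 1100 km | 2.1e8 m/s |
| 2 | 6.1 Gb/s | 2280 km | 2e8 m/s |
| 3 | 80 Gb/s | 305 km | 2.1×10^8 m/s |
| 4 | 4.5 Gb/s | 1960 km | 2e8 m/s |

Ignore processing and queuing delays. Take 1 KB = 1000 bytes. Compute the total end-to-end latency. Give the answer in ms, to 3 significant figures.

L = 32000 bits.
Transmission delays (L/R per hop): 0.00444444, 0.0052459, 0.0004, 0.00711111 ms; sum = 0.0172015 ms.
Propagation delays (d/s per hop): 5.2381, 11.4, 1.45238, 9.8 ms; sum = 27.8905 ms.
End-to-end = 27.9 ms.

27.9 ms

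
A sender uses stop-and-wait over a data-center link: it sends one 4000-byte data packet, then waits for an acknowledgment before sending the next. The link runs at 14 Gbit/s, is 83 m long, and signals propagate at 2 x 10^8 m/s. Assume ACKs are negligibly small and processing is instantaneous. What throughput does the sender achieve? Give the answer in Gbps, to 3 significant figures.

t_tx = L/R = 32000/14000000000 = 2.28571e-06 s.
t_prop = 83/200000000 = 4.15e-07 s; RTT = 8.3e-07 s.
Cycle = t_tx + RTT = 3.11571e-06 s.
Throughput = L / cycle = 32000 / 3.11571e-06 = 10.3 Gbps.

10.3 Gbps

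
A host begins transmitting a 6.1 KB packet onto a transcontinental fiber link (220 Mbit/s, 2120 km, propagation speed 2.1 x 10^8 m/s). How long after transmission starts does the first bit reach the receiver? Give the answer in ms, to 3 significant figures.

10.1 ms

First bit experiences only propagation delay: d/s = 2120000/210000000 = 10.1 ms.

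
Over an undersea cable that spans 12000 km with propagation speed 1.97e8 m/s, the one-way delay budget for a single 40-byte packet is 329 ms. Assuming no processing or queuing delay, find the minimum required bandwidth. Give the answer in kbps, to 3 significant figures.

1.19 kbps

L = 320 bits.
Propagation delay = 12000000 / 197000000 = 60.9137 ms.
Transmission budget = 329 − 60.9137 = 268.086 ms.
R ≥ L / t_tx = 320 bits / 0.268086 s = 1.19 kbps.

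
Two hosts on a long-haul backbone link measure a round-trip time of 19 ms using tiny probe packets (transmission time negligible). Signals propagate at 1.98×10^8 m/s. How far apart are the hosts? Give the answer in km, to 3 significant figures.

1880 km

One-way propagation = RTT/2 = 9.5 ms.
d = s × t = 198000000 × 0.0095 = 1880 km.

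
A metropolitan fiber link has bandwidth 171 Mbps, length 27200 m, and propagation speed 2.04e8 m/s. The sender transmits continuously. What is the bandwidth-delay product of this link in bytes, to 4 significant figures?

2850 bytes

Propagation delay = 27200 / 204000000 = 0.000133333 s.
BDP = R × t_prop = 171000000 × 0.000133333 = 22800 bits.
In bytes: 22800/8 = 2850 bytes.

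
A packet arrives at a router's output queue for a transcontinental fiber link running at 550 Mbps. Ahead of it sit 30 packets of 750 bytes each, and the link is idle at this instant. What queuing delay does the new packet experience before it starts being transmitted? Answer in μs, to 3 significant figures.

Each queued packet: L/R = 6000/550000000 = 10.9091 μs.
30 queued → 327.273 μs.
Queuing delay = 327 μs.

327 μs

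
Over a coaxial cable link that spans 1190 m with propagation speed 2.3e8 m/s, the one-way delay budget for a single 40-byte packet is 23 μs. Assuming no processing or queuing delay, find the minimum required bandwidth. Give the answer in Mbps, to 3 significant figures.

18.0 Mbps

L = 320 bits.
Propagation delay = 1190 / 2.3e+08 = 5.17391 μs.
Transmission budget = 23 − 5.17391 = 17.8261 μs.
R ≥ L / t_tx = 320 bits / 1.78261e-05 s = 18.0 Mbps.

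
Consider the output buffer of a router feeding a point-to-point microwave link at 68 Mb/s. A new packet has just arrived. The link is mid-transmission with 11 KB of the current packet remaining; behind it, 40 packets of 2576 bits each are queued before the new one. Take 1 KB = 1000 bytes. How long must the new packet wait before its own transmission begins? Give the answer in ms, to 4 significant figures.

Each queued packet: L/R = 2576/68000000 = 0.0378824 ms.
40 queued → 1.51529 ms.
Plus remaining 88000 bits of current packet: 1.29412 ms.
Queuing delay = 2.809 ms.

2.809 ms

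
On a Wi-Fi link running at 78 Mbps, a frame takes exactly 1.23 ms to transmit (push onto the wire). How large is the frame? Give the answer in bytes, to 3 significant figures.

12000 bytes

L = R × t_tx = 78000000 b/s × 0.00123 s = 95940 bits.
In bytes: 95940 / 8 = 12000 bytes.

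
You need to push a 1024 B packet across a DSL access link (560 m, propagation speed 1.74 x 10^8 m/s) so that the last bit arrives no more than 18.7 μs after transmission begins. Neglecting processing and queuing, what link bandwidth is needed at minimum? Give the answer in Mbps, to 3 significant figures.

529 Mbps

L = 8192 bits.
Propagation delay = 560 / 174000000 = 3.21839 μs.
Transmission budget = 18.7 − 3.21839 = 15.4816 μs.
R ≥ L / t_tx = 8192 bits / 1.54816e-05 s = 529 Mbps.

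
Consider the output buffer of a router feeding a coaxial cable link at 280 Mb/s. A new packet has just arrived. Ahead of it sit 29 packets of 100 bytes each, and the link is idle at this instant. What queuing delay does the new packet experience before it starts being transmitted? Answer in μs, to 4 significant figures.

82.86 μs

Each queued packet: L/R = 800/280000000 = 2.85714 μs.
29 queued → 82.8571 μs.
Queuing delay = 82.86 μs.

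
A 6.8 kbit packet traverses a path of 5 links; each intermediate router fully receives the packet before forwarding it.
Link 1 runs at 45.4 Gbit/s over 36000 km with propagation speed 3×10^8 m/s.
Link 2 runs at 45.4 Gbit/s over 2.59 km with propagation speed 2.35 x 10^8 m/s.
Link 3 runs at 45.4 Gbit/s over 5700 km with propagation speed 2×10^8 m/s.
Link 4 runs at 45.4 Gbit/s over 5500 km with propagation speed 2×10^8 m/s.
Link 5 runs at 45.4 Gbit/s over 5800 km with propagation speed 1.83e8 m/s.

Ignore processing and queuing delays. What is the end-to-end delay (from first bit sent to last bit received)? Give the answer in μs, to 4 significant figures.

L = 6800 bits.
Transmission delay per hop = L/R = 6800/45400000000 = 0.14978 μs; 5 hops → 0.748899 μs.
Propagation delays (d/s per hop): 120000, 11.0213, 28500, 27500, 31694 μs; sum = 207705 μs.
End-to-end = 207700 μs.

207700 μs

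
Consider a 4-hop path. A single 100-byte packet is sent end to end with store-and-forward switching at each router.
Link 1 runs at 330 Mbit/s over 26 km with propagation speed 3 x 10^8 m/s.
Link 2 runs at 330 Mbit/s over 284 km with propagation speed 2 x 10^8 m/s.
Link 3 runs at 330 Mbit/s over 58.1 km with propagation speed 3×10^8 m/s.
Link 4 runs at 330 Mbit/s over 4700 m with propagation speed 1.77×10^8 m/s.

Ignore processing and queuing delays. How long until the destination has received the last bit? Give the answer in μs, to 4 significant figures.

1737 μs

L = 100 × 8 = 800 bits.
Transmission delay per hop = L/R = 800/330000000 = 2.42424 μs; 4 hops → 9.69697 μs.
Propagation delays (d/s per hop): 86.6667, 1420, 193.667, 26.5537 μs; sum = 1726.89 μs.
End-to-end = 1737 μs.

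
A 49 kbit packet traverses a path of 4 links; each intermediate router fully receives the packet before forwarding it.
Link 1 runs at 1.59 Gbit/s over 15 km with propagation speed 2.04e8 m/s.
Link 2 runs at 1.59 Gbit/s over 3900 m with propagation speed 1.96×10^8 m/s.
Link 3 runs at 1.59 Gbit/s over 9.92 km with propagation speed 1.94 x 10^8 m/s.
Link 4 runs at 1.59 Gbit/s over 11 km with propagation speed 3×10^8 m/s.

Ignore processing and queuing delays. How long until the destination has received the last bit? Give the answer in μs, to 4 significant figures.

304.5 μs

L = 49000 bits.
Transmission delay per hop = L/R = 49000/1590000000 = 30.8176 μs; 4 hops → 123.27 μs.
Propagation delays (d/s per hop): 73.5294, 19.898, 51.134, 36.6667 μs; sum = 181.228 μs.
End-to-end = 304.5 μs.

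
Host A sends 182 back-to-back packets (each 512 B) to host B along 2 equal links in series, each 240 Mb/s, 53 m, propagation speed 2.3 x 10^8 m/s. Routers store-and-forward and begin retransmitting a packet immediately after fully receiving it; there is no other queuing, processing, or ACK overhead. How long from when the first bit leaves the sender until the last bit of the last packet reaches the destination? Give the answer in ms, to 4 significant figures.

Per-hop transmission t_tx = L/R = 4096/240000000 = 0.0170667 ms.
Per-hop propagation t_prop = 53/2.3e+08 = 0.000230435 ms.
Pipeline fill: first packet needs 2·t_tx to clear all hops; remaining 181 packets each add one t_tx.
Total = (2+182-1)·t_tx + 2·t_prop = 183·0.0170667 + 2·0.000230435 = 3.124 ms.

3.124 ms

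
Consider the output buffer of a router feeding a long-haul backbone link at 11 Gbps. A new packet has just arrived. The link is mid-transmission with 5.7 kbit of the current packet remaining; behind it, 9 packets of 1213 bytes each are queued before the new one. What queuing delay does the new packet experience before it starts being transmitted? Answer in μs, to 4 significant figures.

8.458 μs

Each queued packet: L/R = 9704/11000000000 = 0.882182 μs.
9 queued → 7.93964 μs.
Plus remaining 5700 bits of current packet: 0.518182 μs.
Queuing delay = 8.458 μs.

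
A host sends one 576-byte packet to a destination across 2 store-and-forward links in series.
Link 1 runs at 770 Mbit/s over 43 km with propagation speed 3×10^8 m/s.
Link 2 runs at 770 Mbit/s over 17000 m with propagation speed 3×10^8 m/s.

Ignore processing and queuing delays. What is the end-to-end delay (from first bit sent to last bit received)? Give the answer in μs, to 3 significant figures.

L = 576 × 8 = 4608 bits.
Transmission delay per hop = L/R = 4608/770000000 = 5.98442 μs; 2 hops → 11.9688 μs.
Propagation delays (d/s per hop): 143.333, 56.6667 μs; sum = 200 μs.
End-to-end = 212 μs.

212 μs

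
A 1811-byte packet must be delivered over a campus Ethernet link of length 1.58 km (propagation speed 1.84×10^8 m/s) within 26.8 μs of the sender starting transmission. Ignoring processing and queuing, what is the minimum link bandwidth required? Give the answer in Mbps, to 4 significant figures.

795.5 Mbps

L = 14488 bits.
Propagation delay = 1580 / 184000000 = 8.58696 μs.
Transmission budget = 26.8 − 8.58696 = 18.213 μs.
R ≥ L / t_tx = 14488 bits / 1.8213e-05 s = 795.5 Mbps.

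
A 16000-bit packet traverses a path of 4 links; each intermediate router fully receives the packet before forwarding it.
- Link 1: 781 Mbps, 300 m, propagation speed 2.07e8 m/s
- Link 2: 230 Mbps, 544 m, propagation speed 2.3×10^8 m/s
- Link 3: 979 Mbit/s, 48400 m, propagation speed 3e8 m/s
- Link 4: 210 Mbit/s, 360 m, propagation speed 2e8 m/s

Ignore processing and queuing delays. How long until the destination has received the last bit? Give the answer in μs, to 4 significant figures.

349.5 μs

Transmission delays (L/R per hop): 20.4866, 69.5652, 16.3432, 76.1905 μs; sum = 182.585 μs.
Propagation delays (d/s per hop): 1.44928, 2.36522, 161.333, 1.8 μs; sum = 166.948 μs.
End-to-end = 349.5 μs.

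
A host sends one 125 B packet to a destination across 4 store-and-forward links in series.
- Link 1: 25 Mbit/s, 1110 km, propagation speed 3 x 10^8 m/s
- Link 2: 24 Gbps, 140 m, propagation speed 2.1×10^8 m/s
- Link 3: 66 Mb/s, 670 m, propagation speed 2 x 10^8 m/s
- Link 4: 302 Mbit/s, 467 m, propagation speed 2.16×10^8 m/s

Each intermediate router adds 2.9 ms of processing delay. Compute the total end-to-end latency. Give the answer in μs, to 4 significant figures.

L = 125 × 8 = 1000 bits.
Transmission delays (L/R per hop): 40, 0.0416667, 15.1515, 3.31126 μs; sum = 58.5044 μs.
Propagation delays (d/s per hop): 3700, 0.666667, 3.35, 2.16204 μs; sum = 3706.18 μs.
Processing at 3 router(s): 3 × 2.9 ms = 8700 μs.
End-to-end = 12460 μs.

12460 μs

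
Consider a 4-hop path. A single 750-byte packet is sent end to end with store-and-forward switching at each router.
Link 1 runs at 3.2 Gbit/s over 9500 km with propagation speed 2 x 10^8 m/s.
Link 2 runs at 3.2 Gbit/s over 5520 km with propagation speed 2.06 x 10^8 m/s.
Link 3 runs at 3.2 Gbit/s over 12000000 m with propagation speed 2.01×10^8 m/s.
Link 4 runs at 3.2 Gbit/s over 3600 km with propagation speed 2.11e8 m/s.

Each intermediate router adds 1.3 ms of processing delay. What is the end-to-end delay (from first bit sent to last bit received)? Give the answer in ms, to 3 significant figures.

L = 750 × 8 = 6000 bits.
Transmission delay per hop = L/R = 6000/3200000000 = 0.001875 ms; 4 hops → 0.0075 ms.
Propagation delays (d/s per hop): 47.5, 26.7961, 59.7015, 17.0616 ms; sum = 151.059 ms.
Processing at 3 router(s): 3 × 1.3 ms = 3.9 ms.
End-to-end = 155 ms.

155 ms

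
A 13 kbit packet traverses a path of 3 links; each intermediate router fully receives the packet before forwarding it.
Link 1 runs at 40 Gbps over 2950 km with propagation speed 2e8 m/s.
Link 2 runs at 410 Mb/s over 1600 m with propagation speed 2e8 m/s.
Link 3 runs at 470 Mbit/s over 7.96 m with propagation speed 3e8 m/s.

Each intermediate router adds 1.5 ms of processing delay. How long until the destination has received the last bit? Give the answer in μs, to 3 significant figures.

L = 13000 bits.
Transmission delays (L/R per hop): 0.325, 31.7073, 27.6596 μs; sum = 59.6919 μs.
Propagation delays (d/s per hop): 14750, 8, 0.0265333 μs; sum = 14758 μs.
Processing at 2 router(s): 2 × 1.5 ms = 3000 μs.
End-to-end = 17800 μs.

17800 μs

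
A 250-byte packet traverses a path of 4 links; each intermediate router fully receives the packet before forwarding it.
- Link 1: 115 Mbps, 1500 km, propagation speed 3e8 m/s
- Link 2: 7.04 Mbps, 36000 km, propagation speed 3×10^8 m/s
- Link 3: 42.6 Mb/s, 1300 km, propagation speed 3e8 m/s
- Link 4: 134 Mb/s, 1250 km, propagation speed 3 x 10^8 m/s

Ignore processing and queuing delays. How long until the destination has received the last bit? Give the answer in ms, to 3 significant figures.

L = 250 × 8 = 2000 bits.
Transmission delays (L/R per hop): 0.0173913, 0.284091, 0.0469484, 0.0149254 ms; sum = 0.363356 ms.
Propagation delays (d/s per hop): 5, 120, 4.33333, 4.16667 ms; sum = 133.5 ms.
End-to-end = 134 ms.

134 ms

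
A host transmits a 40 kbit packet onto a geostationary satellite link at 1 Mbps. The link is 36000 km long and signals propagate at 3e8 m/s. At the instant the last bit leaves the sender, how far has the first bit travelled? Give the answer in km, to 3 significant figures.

12000 km

t_tx = L/R = 40000/1000000 = 0.04 s.
Distance = s × t_tx = 300000000 × 0.04 = 12000 km.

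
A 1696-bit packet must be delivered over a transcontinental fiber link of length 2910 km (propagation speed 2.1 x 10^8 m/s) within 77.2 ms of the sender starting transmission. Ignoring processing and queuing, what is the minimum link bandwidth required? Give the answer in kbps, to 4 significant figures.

26.77 kbps

Propagation delay = 2910000 / 210000000 = 13.8571 ms.
Transmission budget = 77.2 − 13.8571 = 63.3429 ms.
R ≥ L / t_tx = 1696 bits / 0.0633429 s = 26.77 kbps.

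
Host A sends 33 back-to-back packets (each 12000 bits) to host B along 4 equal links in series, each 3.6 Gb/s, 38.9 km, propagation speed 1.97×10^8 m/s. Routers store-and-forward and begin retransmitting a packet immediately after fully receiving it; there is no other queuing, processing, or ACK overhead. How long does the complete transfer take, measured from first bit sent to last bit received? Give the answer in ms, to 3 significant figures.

0.910 ms

Per-hop transmission t_tx = L/R = 12000/3600000000 = 0.00333333 ms.
Per-hop propagation t_prop = 38900/197000000 = 0.197462 ms.
Pipeline fill: first packet needs 4·t_tx to clear all hops; remaining 32 packets each add one t_tx.
Total = (4+33-1)·t_tx + 4·t_prop = 36·0.00333333 + 4·0.197462 = 0.910 ms.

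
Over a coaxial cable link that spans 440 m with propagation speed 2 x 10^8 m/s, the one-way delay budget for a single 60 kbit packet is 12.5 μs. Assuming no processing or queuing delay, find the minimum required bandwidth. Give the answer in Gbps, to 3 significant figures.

5.83 Gbps

Propagation delay = 440 / 200000000 = 2.2 μs.
Transmission budget = 12.5 − 2.2 = 10.3 μs.
R ≥ L / t_tx = 60000 bits / 1.03e-05 s = 5.83 Gbps.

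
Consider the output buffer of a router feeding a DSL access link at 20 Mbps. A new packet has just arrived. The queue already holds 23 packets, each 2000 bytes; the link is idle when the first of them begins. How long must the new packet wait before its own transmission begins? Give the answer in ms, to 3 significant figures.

Each queued packet: L/R = 16000/20000000 = 0.8 ms.
23 queued → 18.4 ms.
Queuing delay = 18.4 ms.

18.4 ms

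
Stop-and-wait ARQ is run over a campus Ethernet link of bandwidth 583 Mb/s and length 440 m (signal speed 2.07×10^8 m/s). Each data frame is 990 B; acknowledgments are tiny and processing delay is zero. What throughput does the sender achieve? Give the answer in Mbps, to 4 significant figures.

444.0 Mbps

t_tx = L/R = 7920/583000000 = 1.35849e-05 s.
t_prop = 440/2.07e+08 = 2.1256e-06 s; RTT = 4.25121e-06 s.
Cycle = t_tx + RTT = 1.78361e-05 s.
Throughput = L / cycle = 7920 / 1.78361e-05 = 444.0 Mbps.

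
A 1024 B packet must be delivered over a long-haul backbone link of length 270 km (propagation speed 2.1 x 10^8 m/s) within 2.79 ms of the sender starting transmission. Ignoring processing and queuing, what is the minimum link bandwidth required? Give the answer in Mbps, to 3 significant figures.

5.45 Mbps

L = 8192 bits.
Propagation delay = 270000 / 210000000 = 1.28571 ms.
Transmission budget = 2.79 − 1.28571 = 1.50429 ms.
R ≥ L / t_tx = 8192 bits / 0.00150429 s = 5.45 Mbps.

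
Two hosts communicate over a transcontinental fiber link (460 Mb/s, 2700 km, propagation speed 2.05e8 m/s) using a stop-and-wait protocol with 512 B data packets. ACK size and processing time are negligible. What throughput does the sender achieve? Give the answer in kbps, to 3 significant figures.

t_tx = L/R = 4096/460000000 = 8.90435e-06 s.
t_prop = 2700000/2.05e+08 = 0.0131707 s; RTT = 0.0263415 s.
Cycle = t_tx + RTT = 0.0263504 s.
Throughput = L / cycle = 4096 / 0.0263504 = 155 kbps.

155 kbps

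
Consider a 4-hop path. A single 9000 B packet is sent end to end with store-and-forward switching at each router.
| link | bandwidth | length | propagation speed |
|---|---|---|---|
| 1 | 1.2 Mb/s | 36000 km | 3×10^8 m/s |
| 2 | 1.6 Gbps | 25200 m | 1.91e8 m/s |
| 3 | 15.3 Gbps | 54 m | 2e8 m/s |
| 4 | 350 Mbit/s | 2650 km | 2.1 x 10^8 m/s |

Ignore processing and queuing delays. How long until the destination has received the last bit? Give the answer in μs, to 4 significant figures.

193000 μs

L = 9000 × 8 = 72000 bits.
Transmission delays (L/R per hop): 60000, 45, 4.70588, 205.714 μs; sum = 60255.4 μs.
Propagation delays (d/s per hop): 120000, 131.937, 0.27, 12619 μs; sum = 132751 μs.
End-to-end = 193000 μs.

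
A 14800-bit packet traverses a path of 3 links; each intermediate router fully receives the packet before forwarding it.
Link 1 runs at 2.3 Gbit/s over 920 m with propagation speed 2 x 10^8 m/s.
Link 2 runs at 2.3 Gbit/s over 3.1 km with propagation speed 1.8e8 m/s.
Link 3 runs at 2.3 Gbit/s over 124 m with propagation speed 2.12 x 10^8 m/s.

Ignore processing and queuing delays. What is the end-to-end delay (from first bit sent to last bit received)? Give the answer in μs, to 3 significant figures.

41.7 μs

Transmission delay per hop = L/R = 14800/2300000000 = 6.43478 μs; 3 hops → 19.3043 μs.
Propagation delays (d/s per hop): 4.6, 17.2222, 0.584906 μs; sum = 22.4071 μs.
End-to-end = 41.7 μs.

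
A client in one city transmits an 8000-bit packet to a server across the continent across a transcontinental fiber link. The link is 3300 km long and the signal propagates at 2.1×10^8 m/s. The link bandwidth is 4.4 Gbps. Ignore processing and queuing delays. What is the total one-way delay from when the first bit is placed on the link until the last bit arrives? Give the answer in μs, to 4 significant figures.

15720 μs

Transmission delay = L/R = 8000 / 4400000000 = 1.81818 μs.
Propagation delay = d/s = 3300000 m / 210000000 m/s = 15714.3 μs.
Total = 15720 μs.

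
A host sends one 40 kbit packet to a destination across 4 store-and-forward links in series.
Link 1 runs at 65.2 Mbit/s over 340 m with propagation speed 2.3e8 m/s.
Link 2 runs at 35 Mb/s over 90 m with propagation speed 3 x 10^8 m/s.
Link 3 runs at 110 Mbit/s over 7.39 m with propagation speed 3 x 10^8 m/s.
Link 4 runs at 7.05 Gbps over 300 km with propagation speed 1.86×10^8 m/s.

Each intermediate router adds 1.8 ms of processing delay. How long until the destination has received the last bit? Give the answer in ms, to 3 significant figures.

L = 40000 bits.
Transmission delays (L/R per hop): 0.613497, 1.14286, 0.363636, 0.00567376 ms; sum = 2.12566 ms.
Propagation delays (d/s per hop): 0.00147826, 0.0003, 2.46333e-05, 1.6129 ms; sum = 1.61471 ms.
Processing at 3 router(s): 3 × 1.8 ms = 5.4 ms.
End-to-end = 9.14 ms.

9.14 ms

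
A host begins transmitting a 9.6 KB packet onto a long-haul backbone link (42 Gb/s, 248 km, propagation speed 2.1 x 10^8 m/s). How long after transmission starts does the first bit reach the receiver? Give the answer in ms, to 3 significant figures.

First bit experiences only propagation delay: d/s = 248000/210000000 = 1.18 ms.

1.18 ms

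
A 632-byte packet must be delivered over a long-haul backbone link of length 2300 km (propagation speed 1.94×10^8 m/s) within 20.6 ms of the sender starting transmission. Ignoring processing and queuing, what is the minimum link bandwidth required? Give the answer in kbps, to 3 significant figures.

L = 5056 bits.
Propagation delay = 2300000 / 194000000 = 11.8557 ms.
Transmission budget = 20.6 − 11.8557 = 8.74433 ms.
R ≥ L / t_tx = 5056 bits / 0.00874433 s = 578 kbps.

578 kbps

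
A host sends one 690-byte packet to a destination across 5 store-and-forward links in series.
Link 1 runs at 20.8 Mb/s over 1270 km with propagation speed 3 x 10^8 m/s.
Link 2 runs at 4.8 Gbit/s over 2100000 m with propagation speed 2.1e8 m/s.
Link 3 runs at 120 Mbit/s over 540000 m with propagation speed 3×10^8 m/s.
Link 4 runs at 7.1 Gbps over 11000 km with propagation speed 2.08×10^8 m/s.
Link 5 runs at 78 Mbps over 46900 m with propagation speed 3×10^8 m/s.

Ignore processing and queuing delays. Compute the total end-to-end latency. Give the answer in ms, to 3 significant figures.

69.5 ms

L = 690 × 8 = 5520 bits.
Transmission delays (L/R per hop): 0.265385, 0.00115, 0.046, 0.000777465, 0.0707692 ms; sum = 0.384081 ms.
Propagation delays (d/s per hop): 4.23333, 10, 1.8, 52.8846, 0.156333 ms; sum = 69.0743 ms.
End-to-end = 69.5 ms.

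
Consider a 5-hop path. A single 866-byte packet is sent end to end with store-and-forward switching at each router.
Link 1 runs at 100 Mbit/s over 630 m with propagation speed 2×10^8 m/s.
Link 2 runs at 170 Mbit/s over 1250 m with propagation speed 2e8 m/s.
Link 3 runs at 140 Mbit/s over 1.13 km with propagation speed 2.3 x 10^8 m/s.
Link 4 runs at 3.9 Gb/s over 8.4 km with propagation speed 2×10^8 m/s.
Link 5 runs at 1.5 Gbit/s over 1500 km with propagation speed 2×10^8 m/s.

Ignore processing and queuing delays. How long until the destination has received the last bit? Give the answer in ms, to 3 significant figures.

7.72 ms

L = 866 × 8 = 6928 bits.
Transmission delays (L/R per hop): 0.06928, 0.0407529, 0.0494857, 0.00177641, 0.00461867 ms; sum = 0.165914 ms.
Propagation delays (d/s per hop): 0.00315, 0.00625, 0.00491304, 0.042, 7.5 ms; sum = 7.55631 ms.
End-to-end = 7.72 ms.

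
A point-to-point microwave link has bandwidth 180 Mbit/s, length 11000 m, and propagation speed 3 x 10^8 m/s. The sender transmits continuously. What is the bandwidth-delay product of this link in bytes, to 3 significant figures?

825 bytes

Propagation delay = 11000 / 300000000 = 3.66667e-05 s.
BDP = R × t_prop = 180000000 × 3.66667e-05 = 6600 bits.
In bytes: 6600/8 = 825 bytes.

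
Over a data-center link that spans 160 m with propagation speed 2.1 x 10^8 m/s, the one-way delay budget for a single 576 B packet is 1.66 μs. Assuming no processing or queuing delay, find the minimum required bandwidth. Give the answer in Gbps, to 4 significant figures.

5.131 Gbps

L = 4608 bits.
Propagation delay = 160 / 210000000 = 0.761905 μs.
Transmission budget = 1.66 − 0.761905 = 0.898095 μs.
R ≥ L / t_tx = 4608 bits / 8.98095e-07 s = 5.131 Gbps.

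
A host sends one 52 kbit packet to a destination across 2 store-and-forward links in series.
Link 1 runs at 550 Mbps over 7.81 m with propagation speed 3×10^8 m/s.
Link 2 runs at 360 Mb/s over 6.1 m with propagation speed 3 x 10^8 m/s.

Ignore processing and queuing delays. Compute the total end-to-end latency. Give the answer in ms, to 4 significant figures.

L = 52000 bits.
Transmission delays (L/R per hop): 0.0945455, 0.144444 ms; sum = 0.23899 ms.
Propagation delays (d/s per hop): 2.60333e-05, 2.03333e-05 ms; sum = 4.63667e-05 ms.
End-to-end = 0.2390 ms.

0.2390 ms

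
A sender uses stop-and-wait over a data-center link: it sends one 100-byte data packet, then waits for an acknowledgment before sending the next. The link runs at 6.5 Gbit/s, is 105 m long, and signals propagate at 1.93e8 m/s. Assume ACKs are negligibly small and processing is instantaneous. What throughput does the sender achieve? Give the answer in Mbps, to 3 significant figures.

661 Mbps

t_tx = L/R = 800/6500000000 = 1.23077e-07 s.
t_prop = 105/193000000 = 5.44041e-07 s; RTT = 1.08808e-06 s.
Cycle = t_tx + RTT = 1.21116e-06 s.
Throughput = L / cycle = 800 / 1.21116e-06 = 661 Mbps.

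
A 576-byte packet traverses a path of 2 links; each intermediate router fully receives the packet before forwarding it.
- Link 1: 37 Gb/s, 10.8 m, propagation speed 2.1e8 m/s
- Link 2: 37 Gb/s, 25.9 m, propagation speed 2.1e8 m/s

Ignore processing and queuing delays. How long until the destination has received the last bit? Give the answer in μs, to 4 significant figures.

L = 576 × 8 = 4608 bits.
Transmission delay per hop = L/R = 4608/37000000000 = 0.124541 μs; 2 hops → 0.249081 μs.
Propagation delays (d/s per hop): 0.0514286, 0.123333 μs; sum = 0.174762 μs.
End-to-end = 0.4238 μs.

0.4238 μs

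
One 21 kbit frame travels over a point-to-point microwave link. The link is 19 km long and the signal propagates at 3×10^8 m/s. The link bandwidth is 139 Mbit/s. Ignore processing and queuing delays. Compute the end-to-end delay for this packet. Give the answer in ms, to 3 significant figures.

0.214 ms

L = 21000 bits.
Transmission delay = L/R = 21000 / 139000000 = 0.151079 ms.
Propagation delay = d/s = 19000 m / 300000000 m/s = 0.0633333 ms.
Total = 0.214 ms.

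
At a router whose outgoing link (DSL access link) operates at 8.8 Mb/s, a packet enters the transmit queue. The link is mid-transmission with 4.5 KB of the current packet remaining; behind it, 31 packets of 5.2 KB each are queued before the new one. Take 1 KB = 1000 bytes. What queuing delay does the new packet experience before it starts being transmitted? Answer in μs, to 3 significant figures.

151000 μs

Each queued packet: L/R = 41600/8800000 = 4727.27 μs.
31 queued → 146545 μs.
Plus remaining 36000 bits of current packet: 4090.91 μs.
Queuing delay = 151000 μs.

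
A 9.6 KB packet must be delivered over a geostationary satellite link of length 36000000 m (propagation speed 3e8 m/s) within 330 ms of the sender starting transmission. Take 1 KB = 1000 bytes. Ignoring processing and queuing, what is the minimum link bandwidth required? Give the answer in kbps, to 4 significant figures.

365.7 kbps

L = 76800 bits.
Propagation delay = 36000000 / 300000000 = 120 ms.
Transmission budget = 330 − 120 = 210 ms.
R ≥ L / t_tx = 76800 bits / 0.21 s = 365.7 kbps.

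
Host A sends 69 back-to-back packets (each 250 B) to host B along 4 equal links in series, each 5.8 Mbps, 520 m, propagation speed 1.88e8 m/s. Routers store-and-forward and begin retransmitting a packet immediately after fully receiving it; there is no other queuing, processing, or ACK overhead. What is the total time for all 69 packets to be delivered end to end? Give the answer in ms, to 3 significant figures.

Per-hop transmission t_tx = L/R = 2000/5800000 = 0.344828 ms.
Per-hop propagation t_prop = 520/188000000 = 0.00276596 ms.
Pipeline fill: first packet needs 4·t_tx to clear all hops; remaining 68 packets each add one t_tx.
Total = (4+69-1)·t_tx + 4·t_prop = 72·0.344828 + 4·0.00276596 = 24.8 ms.

24.8 ms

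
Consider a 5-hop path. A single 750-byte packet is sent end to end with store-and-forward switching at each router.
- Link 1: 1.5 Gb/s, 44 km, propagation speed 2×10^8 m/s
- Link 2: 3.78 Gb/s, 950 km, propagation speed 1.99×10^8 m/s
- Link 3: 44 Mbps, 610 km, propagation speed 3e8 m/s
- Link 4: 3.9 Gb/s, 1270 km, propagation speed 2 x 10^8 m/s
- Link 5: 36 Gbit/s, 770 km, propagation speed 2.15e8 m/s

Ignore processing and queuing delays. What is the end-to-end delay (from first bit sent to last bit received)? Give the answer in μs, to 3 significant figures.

L = 750 × 8 = 6000 bits.
Transmission delays (L/R per hop): 4, 1.5873, 136.364, 1.53846, 0.166667 μs; sum = 143.656 μs.
Propagation delays (d/s per hop): 220, 4773.87, 2033.33, 6350, 3581.4 μs; sum = 16958.6 μs.
End-to-end = 17100 μs.

17100 μs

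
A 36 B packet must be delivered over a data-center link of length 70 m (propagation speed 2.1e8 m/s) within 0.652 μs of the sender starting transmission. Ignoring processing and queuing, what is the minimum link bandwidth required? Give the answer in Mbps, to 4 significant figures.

903.8 Mbps

L = 288 bits.
Propagation delay = 70 / 210000000 = 0.333333 μs.
Transmission budget = 0.652 − 0.333333 = 0.318667 μs.
R ≥ L / t_tx = 288 bits / 3.18667e-07 s = 903.8 Mbps.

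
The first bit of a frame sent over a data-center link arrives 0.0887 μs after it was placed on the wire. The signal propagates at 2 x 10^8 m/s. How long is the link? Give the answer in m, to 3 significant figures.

17.7 m

d = s × t_prop = 200000000 × 8.87e-08 = 17.7 m.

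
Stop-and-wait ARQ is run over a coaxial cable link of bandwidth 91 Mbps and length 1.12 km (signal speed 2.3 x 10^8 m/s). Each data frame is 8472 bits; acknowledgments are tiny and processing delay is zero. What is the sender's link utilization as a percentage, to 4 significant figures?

t_tx = L/R = 8472/91000000 = 9.30989e-05 s.
t_prop = 1120/2.3e+08 = 4.86957e-06 s; RTT = 9.73913e-06 s.
Cycle = t_tx + RTT = 0.000102838 s.
Utilization = t_tx / cycle = 9.30989e-05/0.000102838 = 90.53 %.

90.53 %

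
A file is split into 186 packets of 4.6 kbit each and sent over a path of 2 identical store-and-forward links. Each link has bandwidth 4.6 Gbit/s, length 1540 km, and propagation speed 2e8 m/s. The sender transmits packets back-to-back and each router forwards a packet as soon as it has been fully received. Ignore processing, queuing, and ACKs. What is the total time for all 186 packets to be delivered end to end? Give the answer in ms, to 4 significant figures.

15.59 ms

Per-hop transmission t_tx = L/R = 4600/4600000000 = 0.001 ms.
Per-hop propagation t_prop = 1540000/200000000 = 7.7 ms.
Pipeline fill: first packet needs 2·t_tx to clear all hops; remaining 185 packets each add one t_tx.
Total = (2+186-1)·t_tx + 2·t_prop = 187·0.001 + 2·7.7 = 15.59 ms.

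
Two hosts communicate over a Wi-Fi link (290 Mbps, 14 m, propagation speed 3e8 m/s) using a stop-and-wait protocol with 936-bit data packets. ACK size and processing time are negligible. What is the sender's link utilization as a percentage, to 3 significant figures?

97.2 %

t_tx = L/R = 936/290000000 = 3.22759e-06 s.
t_prop = 14/300000000 = 4.66667e-08 s; RTT = 9.33333e-08 s.
Cycle = t_tx + RTT = 3.32092e-06 s.
Utilization = t_tx / cycle = 3.22759e-06/3.32092e-06 = 97.2 %.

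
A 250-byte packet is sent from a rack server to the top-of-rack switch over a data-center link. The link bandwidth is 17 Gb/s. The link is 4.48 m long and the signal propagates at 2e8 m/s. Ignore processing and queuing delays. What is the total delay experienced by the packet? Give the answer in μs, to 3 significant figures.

L = 250 × 8 = 2000 bits.
Transmission delay = L/R = 2000 / 17000000000 = 0.117647 μs.
Propagation delay = d/s = 4.48 m / 200000000 m/s = 0.0224 μs.
Total = 0.140 μs.

0.140 μs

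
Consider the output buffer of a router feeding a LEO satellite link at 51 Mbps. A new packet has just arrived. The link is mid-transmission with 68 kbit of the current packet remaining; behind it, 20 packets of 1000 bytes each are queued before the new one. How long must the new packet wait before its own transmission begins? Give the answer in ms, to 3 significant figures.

4.47 ms

Each queued packet: L/R = 8000/51000000 = 0.156863 ms.
20 queued → 3.13725 ms.
Plus remaining 68000 bits of current packet: 1.33333 ms.
Queuing delay = 4.47 ms.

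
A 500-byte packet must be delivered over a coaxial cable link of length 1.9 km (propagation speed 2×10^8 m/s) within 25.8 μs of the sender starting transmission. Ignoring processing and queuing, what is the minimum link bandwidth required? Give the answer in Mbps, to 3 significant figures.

245 Mbps

L = 4000 bits.
Propagation delay = 1900 / 200000000 = 9.5 μs.
Transmission budget = 25.8 − 9.5 = 16.3 μs.
R ≥ L / t_tx = 4000 bits / 1.63e-05 s = 245 Mbps.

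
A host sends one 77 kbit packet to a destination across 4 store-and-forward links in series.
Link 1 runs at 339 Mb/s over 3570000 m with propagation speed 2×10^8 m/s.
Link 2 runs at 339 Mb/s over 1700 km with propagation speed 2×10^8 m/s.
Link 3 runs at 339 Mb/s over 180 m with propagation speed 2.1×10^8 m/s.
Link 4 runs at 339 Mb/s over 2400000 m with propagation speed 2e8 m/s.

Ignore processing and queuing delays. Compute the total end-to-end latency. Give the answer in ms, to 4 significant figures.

L = 77000 bits.
Transmission delay per hop = L/R = 77000/339000000 = 0.227139 ms; 4 hops → 0.908555 ms.
Propagation delays (d/s per hop): 17.85, 8.5, 0.000857143, 12 ms; sum = 38.3509 ms.
End-to-end = 39.26 ms.

39.26 ms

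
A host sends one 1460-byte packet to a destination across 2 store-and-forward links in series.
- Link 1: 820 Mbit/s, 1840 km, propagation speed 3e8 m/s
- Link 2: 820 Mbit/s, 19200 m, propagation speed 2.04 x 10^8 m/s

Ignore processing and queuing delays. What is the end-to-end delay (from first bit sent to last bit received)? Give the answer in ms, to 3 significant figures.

L = 1460 × 8 = 11680 bits.
Transmission delay per hop = L/R = 11680/820000000 = 0.0142439 ms; 2 hops → 0.0284878 ms.
Propagation delays (d/s per hop): 6.13333, 0.0941176 ms; sum = 6.22745 ms.
End-to-end = 6.26 ms.

6.26 ms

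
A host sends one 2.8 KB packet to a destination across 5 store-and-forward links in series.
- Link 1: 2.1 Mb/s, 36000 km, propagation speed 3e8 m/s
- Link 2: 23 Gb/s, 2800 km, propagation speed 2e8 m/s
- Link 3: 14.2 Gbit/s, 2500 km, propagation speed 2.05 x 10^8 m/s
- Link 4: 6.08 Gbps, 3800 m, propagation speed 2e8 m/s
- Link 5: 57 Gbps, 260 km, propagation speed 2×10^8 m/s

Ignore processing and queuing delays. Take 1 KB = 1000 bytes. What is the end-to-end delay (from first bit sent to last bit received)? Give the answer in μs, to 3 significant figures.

158000 μs

L = 22400 bits.
Transmission delays (L/R per hop): 10666.7, 0.973913, 1.57746, 3.68421, 0.392982 μs; sum = 10673.3 μs.
Propagation delays (d/s per hop): 120000, 14000, 12195.1, 19, 1300 μs; sum = 147514 μs.
End-to-end = 158000 μs.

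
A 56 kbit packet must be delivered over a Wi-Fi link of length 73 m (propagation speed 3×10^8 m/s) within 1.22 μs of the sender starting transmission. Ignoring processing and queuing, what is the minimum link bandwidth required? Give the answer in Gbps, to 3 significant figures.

Propagation delay = 73 / 300000000 = 0.243333 μs.
Transmission budget = 1.22 − 0.243333 = 0.976667 μs.
R ≥ L / t_tx = 56000 bits / 9.76667e-07 s = 57.3 Gbps.

57.3 Gbps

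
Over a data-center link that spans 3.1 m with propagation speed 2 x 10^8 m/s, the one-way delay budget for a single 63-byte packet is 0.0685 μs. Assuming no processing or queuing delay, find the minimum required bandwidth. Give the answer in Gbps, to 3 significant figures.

9.51 Gbps

L = 504 bits.
Propagation delay = 3.1 / 200000000 = 0.0155 μs.
Transmission budget = 0.0685 − 0.0155 = 0.053 μs.
R ≥ L / t_tx = 504 bits / 5.3e-08 s = 9.51 Gbps.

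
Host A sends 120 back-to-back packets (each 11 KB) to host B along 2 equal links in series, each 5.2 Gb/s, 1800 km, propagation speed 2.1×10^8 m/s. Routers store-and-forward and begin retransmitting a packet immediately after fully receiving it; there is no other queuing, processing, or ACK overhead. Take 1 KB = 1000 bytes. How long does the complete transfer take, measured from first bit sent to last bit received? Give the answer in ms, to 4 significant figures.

19.19 ms

Per-hop transmission t_tx = L/R = 88000/5200000000 = 0.0169231 ms.
Per-hop propagation t_prop = 1800000/210000000 = 8.57143 ms.
Pipeline fill: first packet needs 2·t_tx to clear all hops; remaining 119 packets each add one t_tx.
Total = (2+120-1)·t_tx + 2·t_prop = 121·0.0169231 + 2·8.57143 = 19.19 ms.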